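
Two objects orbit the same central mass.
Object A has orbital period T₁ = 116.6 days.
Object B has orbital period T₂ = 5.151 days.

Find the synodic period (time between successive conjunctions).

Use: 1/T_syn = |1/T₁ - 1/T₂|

Convert to SI: T₁ = 116.6 days = 1.00742e+07 s; T₂ = 5.151 days = 445046 s.
T_syn = |T₁ · T₂ / (T₁ − T₂)|.
T_syn = |1.00742e+07 · 445046 / (1.00742e+07 − 445046)| s ≈ 4.656e+05 s = 5.389 days.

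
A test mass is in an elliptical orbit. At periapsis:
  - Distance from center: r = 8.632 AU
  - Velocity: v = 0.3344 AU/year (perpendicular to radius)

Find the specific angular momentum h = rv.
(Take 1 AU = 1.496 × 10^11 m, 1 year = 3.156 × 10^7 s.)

Convert to SI: r = 8.632 AU = 1.29135e+12 m; v = 0.3344 AU/year = 1585.12 m/s.
With v perpendicular to r, h = r · v.
h = 1.29135e+12 · 1585.12 m²/s ≈ 2.047e+15 m²/s.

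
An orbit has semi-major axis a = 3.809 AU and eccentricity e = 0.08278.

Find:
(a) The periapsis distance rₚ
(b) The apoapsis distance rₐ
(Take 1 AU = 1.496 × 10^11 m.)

Convert to SI: a = 3.809 AU = 5.69826e+11 m.
(a) rₚ = a(1 − e) = 5.69826e+11 · (1 − 0.08278) = 5.69826e+11 · 0.91722 ≈ 5.227e+11 m = 3.494 AU.
(b) rₐ = a(1 + e) = 5.69826e+11 · (1 + 0.08278) = 5.69826e+11 · 1.08278 ≈ 6.17e+11 m = 4.124 AU.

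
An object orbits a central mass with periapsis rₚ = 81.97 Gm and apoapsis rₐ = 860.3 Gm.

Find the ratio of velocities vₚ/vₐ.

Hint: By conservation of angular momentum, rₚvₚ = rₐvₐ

Convert to SI: rₚ = 81.97 Gm = 8.197e+10 m; rₐ = 860.3 Gm = 8.603e+11 m.
Conservation of angular momentum gives rₚvₚ = rₐvₐ, so vₚ/vₐ = rₐ/rₚ.
vₚ/vₐ = 8.603e+11 / 8.197e+10 ≈ 10.5.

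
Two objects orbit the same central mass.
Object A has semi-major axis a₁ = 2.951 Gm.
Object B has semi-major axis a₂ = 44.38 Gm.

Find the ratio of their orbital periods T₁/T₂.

Convert to SI: a₁ = 2.951 Gm = 2.951e+09 m; a₂ = 44.38 Gm = 4.438e+10 m.
From Kepler's third law, (T₁/T₂)² = (a₁/a₂)³, so T₁/T₂ = (a₁/a₂)^(3/2).
a₁/a₂ = 2.951e+09 / 4.438e+10 = 0.0664939.
T₁/T₂ = (0.0664939)^(3/2) ≈ 0.01715.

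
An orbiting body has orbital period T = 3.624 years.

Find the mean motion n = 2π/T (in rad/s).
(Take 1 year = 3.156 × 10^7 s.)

Convert to SI: T = 3.624 years = 1.14373e+08 s.
n = 2π / T.
n = 2π / 1.14373e+08 s ≈ 5.494e-08 rad/s.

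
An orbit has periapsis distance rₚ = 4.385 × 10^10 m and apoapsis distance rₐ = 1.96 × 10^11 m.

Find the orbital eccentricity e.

e = (rₐ − rₚ) / (rₐ + rₚ).
e = (1.96e+11 − 4.385e+10) / (1.96e+11 + 4.385e+10) = 1.5215e+11 / 2.3985e+11 ≈ 0.6344.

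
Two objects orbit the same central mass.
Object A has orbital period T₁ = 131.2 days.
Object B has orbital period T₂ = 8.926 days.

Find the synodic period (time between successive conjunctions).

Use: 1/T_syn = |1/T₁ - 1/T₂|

Convert to SI: T₁ = 131.2 days = 1.13357e+07 s; T₂ = 8.926 days = 771206 s.
T_syn = |T₁ · T₂ / (T₁ − T₂)|.
T_syn = |1.13357e+07 · 771206 / (1.13357e+07 − 771206)| s ≈ 8.275e+05 s = 9.578 days.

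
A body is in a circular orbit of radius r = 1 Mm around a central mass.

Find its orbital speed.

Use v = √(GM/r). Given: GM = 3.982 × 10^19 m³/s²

Convert to SI: r = 1 Mm = 1e+06 m.
For a circular orbit, gravity supplies the centripetal force, so v = √(GM / r).
v = √(3.982e+19 / 1e+06) m/s ≈ 6.31e+06 m/s = 6310 km/s.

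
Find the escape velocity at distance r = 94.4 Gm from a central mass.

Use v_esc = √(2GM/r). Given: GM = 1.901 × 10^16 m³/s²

Convert to SI: r = 94.4 Gm = 9.44e+10 m.
Escape velocity comes from setting total energy to zero: ½v² − GM/r = 0 ⇒ v_esc = √(2GM / r).
v_esc = √(2 · 1.901e+16 / 9.44e+10) m/s ≈ 634.6 m/s = 634.6 m/s.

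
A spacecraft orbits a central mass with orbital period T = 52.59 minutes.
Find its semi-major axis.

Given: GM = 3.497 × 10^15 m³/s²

Convert to SI: T = 52.59 minutes = 3155.4 s.
Invert Kepler's third law: a = (GM · T² / (4π²))^(1/3).
Substituting T = 3155.4 s and GM = 3.497e+15 m³/s²:
a = (3.497e+15 · (3155.4)² / (4π²))^(1/3) m
a ≈ 9.59e+06 m = 9.59 Mm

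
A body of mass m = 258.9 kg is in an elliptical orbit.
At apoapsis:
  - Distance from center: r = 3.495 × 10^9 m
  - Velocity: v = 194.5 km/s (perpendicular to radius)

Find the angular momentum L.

Convert to SI: v = 194.5 km/s = 194500 m/s.
Since v is perpendicular to r, L = m · v · r.
L = 258.9 · 194500 · 3.495e+09 kg·m²/s ≈ 1.76e+17 kg·m²/s.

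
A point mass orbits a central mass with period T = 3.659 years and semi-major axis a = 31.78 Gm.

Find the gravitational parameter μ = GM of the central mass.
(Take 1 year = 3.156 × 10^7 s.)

Convert to SI: T = 3.659 years = 1.15478e+08 s; a = 31.78 Gm = 3.178e+10 m.
GM = 4π² · a³ / T².
GM = 4π² · (3.178e+10)³ / (1.15478e+08)² m³/s² ≈ 9.502e+16 m³/s² = 9.502 × 10^16 m³/s².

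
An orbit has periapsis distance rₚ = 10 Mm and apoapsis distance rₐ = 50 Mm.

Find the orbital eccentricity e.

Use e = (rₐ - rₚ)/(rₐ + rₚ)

Convert to SI: rₚ = 10 Mm = 1e+07 m; rₐ = 50 Mm = 5e+07 m.
e = (rₐ − rₚ) / (rₐ + rₚ).
e = (5e+07 − 1e+07) / (5e+07 + 1e+07) = 4e+07 / 6e+07 ≈ 0.6667.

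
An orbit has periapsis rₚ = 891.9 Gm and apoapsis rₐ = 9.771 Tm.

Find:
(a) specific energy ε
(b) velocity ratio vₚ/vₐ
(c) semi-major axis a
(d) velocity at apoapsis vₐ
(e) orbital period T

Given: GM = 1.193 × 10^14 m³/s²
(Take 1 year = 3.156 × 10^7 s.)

Convert to SI: rₚ = 891.9 Gm = 8.919e+11 m; rₐ = 9.771 Tm = 9.771e+12 m.
(a) With a = (rₚ + rₐ)/2 = 5.33145e+12 m, ε = −GM/(2a) = −1.193e+14/(2 · 5.33145e+12) J/kg ≈ -11.19 J/kg
(b) Conservation of angular momentum (rₚvₚ = rₐvₐ) gives vₚ/vₐ = rₐ/rₚ = 9.771e+12/8.919e+11 ≈ 10.96
(c) a = (rₚ + rₐ)/2 = (8.919e+11 + 9.771e+12)/2 ≈ 5.331e+12 m
(d) With a = (rₚ + rₐ)/2 = 5.33145e+12 m, vₐ = √(GM (2/rₐ − 1/a)) = √(1.193e+14 · (2/9.771e+12 − 1/5.33145e+12)) m/s ≈ 1.429 m/s
(e) With a = (rₚ + rₐ)/2 = 5.33145e+12 m, T = 2π √(a³/GM) = 2π √((5.33145e+12)³/1.193e+14) s ≈ 7.082e+12 s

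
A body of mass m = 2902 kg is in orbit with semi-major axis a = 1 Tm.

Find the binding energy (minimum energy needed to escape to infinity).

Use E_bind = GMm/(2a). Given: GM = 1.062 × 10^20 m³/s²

Convert to SI: a = 1 Tm = 1e+12 m.
Total orbital energy is E = −GMm/(2a); binding energy is E_bind = −E = GMm/(2a).
E_bind = 1.062e+20 · 2902 / (2 · 1e+12) J ≈ 1.541e+11 J = 154.1 GJ.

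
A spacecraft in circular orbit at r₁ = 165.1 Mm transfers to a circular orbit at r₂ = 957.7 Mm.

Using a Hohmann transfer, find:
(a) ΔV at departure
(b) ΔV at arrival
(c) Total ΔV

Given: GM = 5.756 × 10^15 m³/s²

Convert to SI: r₁ = 165.1 Mm = 1.651e+08 m; r₂ = 957.7 Mm = 9.577e+08 m.
Transfer semi-major axis: a_t = (r₁ + r₂)/2 = (1.651e+08 + 9.577e+08)/2 = 5.614e+08 m.
Circular speeds: v₁ = √(GM/r₁) = 5904.55 m/s, v₂ = √(GM/r₂) = 2451.58 m/s.
Transfer speeds (vis-viva v² = GM(2/r − 1/a_t)): v₁ᵗ = 7711.97 m/s, v₂ᵗ = 1329.48 m/s.
(a) ΔV₁ = |v₁ᵗ − v₁| ≈ 1807 m/s = 1.807 km/s.
(b) ΔV₂ = |v₂ − v₂ᵗ| ≈ 1122 m/s = 1.122 km/s.
(c) ΔV_total = ΔV₁ + ΔV₂ ≈ 2930 m/s = 2.93 km/s.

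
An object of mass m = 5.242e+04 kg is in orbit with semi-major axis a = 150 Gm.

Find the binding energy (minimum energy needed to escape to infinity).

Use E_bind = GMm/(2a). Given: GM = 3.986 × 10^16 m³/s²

Convert to SI: a = 150 Gm = 1.5e+11 m.
Total orbital energy is E = −GMm/(2a); binding energy is E_bind = −E = GMm/(2a).
E_bind = 3.986e+16 · 5.242e+04 / (2 · 1.5e+11) J ≈ 6.965e+09 J = 6.965 GJ.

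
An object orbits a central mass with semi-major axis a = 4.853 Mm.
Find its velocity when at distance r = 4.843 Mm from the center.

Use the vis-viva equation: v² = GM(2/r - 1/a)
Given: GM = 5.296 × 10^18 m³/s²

Convert to SI: a = 4.853 Mm = 4.853e+06 m; r = 4.843 Mm = 4.843e+06 m.
Vis-viva: v = √(GM · (2/r − 1/a)).
2/r − 1/a = 2/4.843e+06 − 1/4.853e+06 = 2.06909e-07 m⁻¹.
v = √(5.296e+18 · 2.06909e-07) m/s ≈ 1.047e+06 m/s = 1047 km/s.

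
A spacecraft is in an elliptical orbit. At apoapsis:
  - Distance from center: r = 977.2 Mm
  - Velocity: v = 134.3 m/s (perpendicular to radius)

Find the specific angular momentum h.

Convert to SI: r = 977.2 Mm = 9.772e+08 m.
With v perpendicular to r, h = r · v.
h = 9.772e+08 · 134.3 m²/s ≈ 1.312e+11 m²/s.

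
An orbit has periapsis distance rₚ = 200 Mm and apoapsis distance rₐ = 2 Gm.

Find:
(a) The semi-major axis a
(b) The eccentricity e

Convert to SI: rₚ = 200 Mm = 2e+08 m; rₐ = 2 Gm = 2e+09 m.
(a) a = (rₚ + rₐ) / 2 = (2e+08 + 2e+09) / 2 ≈ 1.1e+09 m = 1.1 Gm.
(b) e = (rₐ − rₚ) / (rₐ + rₚ) = (2e+09 − 2e+08) / (2e+09 + 2e+08) ≈ 0.8182.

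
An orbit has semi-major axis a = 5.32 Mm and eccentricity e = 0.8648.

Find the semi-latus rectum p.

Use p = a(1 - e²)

Convert to SI: a = 5.32 Mm = 5.32e+06 m.
p = a (1 − e²).
p = 5.32e+06 · (1 − (0.8648)²) = 5.32e+06 · 0.252121 ≈ 1.341e+06 m = 1.341 Mm.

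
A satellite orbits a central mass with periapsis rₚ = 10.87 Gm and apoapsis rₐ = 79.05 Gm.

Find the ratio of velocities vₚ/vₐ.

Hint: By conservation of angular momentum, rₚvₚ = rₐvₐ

Convert to SI: rₚ = 10.87 Gm = 1.087e+10 m; rₐ = 79.05 Gm = 7.905e+10 m.
Conservation of angular momentum gives rₚvₚ = rₐvₐ, so vₚ/vₐ = rₐ/rₚ.
vₚ/vₐ = 7.905e+10 / 1.087e+10 ≈ 7.272.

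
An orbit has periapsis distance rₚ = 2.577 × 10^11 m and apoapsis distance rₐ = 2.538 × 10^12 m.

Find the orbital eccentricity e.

e = (rₐ − rₚ) / (rₐ + rₚ).
e = (2.538e+12 − 2.577e+11) / (2.538e+12 + 2.577e+11) = 2.2803e+12 / 2.7957e+12 ≈ 0.8156.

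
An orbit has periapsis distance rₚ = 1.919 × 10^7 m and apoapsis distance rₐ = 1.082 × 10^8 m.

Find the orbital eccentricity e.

e = (rₐ − rₚ) / (rₐ + rₚ).
e = (1.082e+08 − 1.919e+07) / (1.082e+08 + 1.919e+07) = 8.901e+07 / 1.2739e+08 ≈ 0.6987.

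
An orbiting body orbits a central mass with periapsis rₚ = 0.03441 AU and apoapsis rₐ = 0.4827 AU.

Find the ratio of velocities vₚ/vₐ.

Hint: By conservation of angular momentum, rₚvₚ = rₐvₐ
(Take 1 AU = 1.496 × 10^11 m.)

Convert to SI: rₚ = 0.03441 AU = 5.14774e+09 m; rₐ = 0.4827 AU = 7.22119e+10 m.
Conservation of angular momentum gives rₚvₚ = rₐvₐ, so vₚ/vₐ = rₐ/rₚ.
vₚ/vₐ = 7.22119e+10 / 5.14774e+09 ≈ 14.03.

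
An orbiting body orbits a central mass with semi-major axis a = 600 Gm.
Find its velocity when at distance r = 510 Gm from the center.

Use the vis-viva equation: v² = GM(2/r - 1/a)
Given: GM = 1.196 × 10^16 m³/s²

Convert to SI: a = 600 Gm = 6e+11 m; r = 510 Gm = 5.1e+11 m.
Vis-viva: v = √(GM · (2/r − 1/a)).
2/r − 1/a = 2/5.1e+11 − 1/6e+11 = 2.2549e-12 m⁻¹.
v = √(1.196e+16 · 2.2549e-12) m/s ≈ 164.2 m/s = 164.2 m/s.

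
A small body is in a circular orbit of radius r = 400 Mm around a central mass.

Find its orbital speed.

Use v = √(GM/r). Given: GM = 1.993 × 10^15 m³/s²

Convert to SI: r = 400 Mm = 4e+08 m.
For a circular orbit, gravity supplies the centripetal force, so v = √(GM / r).
v = √(1.993e+15 / 4e+08) m/s ≈ 2232 m/s = 2.232 km/s.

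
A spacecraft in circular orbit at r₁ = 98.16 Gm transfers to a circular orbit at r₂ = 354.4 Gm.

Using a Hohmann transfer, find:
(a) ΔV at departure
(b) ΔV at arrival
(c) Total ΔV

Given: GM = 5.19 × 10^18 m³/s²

Convert to SI: r₁ = 98.16 Gm = 9.816e+10 m; r₂ = 354.4 Gm = 3.544e+11 m.
Transfer semi-major axis: a_t = (r₁ + r₂)/2 = (9.816e+10 + 3.544e+11)/2 = 2.2628e+11 m.
Circular speeds: v₁ = √(GM/r₁) = 7271.37 m/s, v₂ = √(GM/r₂) = 3826.81 m/s.
Transfer speeds (vis-viva v² = GM(2/r − 1/a_t)): v₁ᵗ = 9099.97 m/s, v₂ᵗ = 2520.47 m/s.
(a) ΔV₁ = |v₁ᵗ − v₁| ≈ 1829 m/s = 1.829 km/s.
(b) ΔV₂ = |v₂ − v₂ᵗ| ≈ 1306 m/s = 1.306 km/s.
(c) ΔV_total = ΔV₁ + ΔV₂ ≈ 3135 m/s = 3.135 km/s.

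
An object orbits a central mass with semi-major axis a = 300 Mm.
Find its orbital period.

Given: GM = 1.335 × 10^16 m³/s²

Convert to SI: a = 300 Mm = 3e+08 m.
Kepler's third law: T = 2π √(a³ / GM).
Substituting a = 3e+08 m and GM = 1.335e+16 m³/s²:
T = 2π √((3e+08)³ / 1.335e+16) s
T ≈ 2.826e+05 s = 3.27 days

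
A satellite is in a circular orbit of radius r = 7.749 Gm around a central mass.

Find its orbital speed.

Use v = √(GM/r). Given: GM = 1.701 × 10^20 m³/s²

Convert to SI: r = 7.749 Gm = 7.749e+09 m.
For a circular orbit, gravity supplies the centripetal force, so v = √(GM / r).
v = √(1.701e+20 / 7.749e+09) m/s ≈ 1.482e+05 m/s = 148.2 km/s.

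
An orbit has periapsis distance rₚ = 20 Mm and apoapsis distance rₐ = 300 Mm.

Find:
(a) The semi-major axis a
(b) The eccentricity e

Convert to SI: rₚ = 20 Mm = 2e+07 m; rₐ = 300 Mm = 3e+08 m.
(a) a = (rₚ + rₐ) / 2 = (2e+07 + 3e+08) / 2 ≈ 1.6e+08 m = 160 Mm.
(b) e = (rₐ − rₚ) / (rₐ + rₚ) = (3e+08 − 2e+07) / (3e+08 + 2e+07) ≈ 0.875.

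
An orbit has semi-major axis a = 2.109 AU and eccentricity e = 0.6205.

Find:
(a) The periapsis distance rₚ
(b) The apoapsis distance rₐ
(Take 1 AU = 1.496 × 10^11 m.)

Convert to SI: a = 2.109 AU = 3.15506e+11 m.
(a) rₚ = a(1 − e) = 3.15506e+11 · (1 − 0.6205) = 3.15506e+11 · 0.3795 ≈ 1.197e+11 m = 0.8004 AU.
(b) rₐ = a(1 + e) = 3.15506e+11 · (1 + 0.6205) = 3.15506e+11 · 1.6205 ≈ 5.113e+11 m = 3.418 AU.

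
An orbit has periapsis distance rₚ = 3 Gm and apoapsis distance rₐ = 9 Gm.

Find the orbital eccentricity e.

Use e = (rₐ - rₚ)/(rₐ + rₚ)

Convert to SI: rₚ = 3 Gm = 3e+09 m; rₐ = 9 Gm = 9e+09 m.
e = (rₐ − rₚ) / (rₐ + rₚ).
e = (9e+09 − 3e+09) / (9e+09 + 3e+09) = 6e+09 / 1.2e+10 ≈ 0.5.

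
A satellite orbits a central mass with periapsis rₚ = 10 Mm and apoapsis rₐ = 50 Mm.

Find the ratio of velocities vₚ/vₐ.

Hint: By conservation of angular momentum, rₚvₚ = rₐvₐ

Convert to SI: rₚ = 10 Mm = 1e+07 m; rₐ = 50 Mm = 5e+07 m.
Conservation of angular momentum gives rₚvₚ = rₐvₐ, so vₚ/vₐ = rₐ/rₚ.
vₚ/vₐ = 5e+07 / 1e+07 ≈ 5.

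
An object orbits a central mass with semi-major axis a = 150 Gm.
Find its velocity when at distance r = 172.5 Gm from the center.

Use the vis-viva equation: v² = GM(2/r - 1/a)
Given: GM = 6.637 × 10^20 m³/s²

Convert to SI: a = 150 Gm = 1.5e+11 m; r = 172.5 Gm = 1.725e+11 m.
Vis-viva: v = √(GM · (2/r − 1/a)).
2/r − 1/a = 2/1.725e+11 − 1/1.5e+11 = 4.92754e-12 m⁻¹.
v = √(6.637e+20 · 4.92754e-12) m/s ≈ 5.719e+04 m/s = 57.19 km/s.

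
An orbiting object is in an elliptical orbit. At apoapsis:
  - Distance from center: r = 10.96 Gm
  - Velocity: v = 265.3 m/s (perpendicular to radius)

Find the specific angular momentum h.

Convert to SI: r = 10.96 Gm = 1.096e+10 m.
With v perpendicular to r, h = r · v.
h = 1.096e+10 · 265.3 m²/s ≈ 2.908e+12 m²/s.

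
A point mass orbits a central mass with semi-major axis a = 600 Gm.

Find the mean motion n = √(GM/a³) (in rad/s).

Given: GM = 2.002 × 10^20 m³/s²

Convert to SI: a = 600 Gm = 6e+11 m.
n = √(GM / a³).
n = √(2.002e+20 / (6e+11)³) rad/s ≈ 3.044e-08 rad/s.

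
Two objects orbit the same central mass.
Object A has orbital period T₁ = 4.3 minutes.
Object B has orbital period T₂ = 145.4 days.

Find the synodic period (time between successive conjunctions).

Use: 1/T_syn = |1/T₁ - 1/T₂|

Convert to SI: T₁ = 4.3 minutes = 258 s; T₂ = 145.4 days = 1.25626e+07 s.
T_syn = |T₁ · T₂ / (T₁ − T₂)|.
T_syn = |258 · 1.25626e+07 / (258 − 1.25626e+07)| s ≈ 258 s = 4.3 minutes.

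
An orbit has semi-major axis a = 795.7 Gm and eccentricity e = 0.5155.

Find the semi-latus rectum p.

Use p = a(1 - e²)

Convert to SI: a = 795.7 Gm = 7.957e+11 m.
p = a (1 − e²).
p = 7.957e+11 · (1 − (0.5155)²) = 7.957e+11 · 0.73426 ≈ 5.843e+11 m = 584.3 Gm.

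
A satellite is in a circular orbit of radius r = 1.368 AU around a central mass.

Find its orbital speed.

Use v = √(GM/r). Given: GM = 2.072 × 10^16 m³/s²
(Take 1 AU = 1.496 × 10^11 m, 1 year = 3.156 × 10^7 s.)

Convert to SI: r = 1.368 AU = 2.04653e+11 m.
For a circular orbit, gravity supplies the centripetal force, so v = √(GM / r).
v = √(2.072e+16 / 2.04653e+11) m/s ≈ 318.2 m/s = 0.06713 AU/year.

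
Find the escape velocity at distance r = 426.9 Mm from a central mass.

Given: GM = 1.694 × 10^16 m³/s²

Convert to SI: r = 426.9 Mm = 4.269e+08 m.
Escape velocity comes from setting total energy to zero: ½v² − GM/r = 0 ⇒ v_esc = √(2GM / r).
v_esc = √(2 · 1.694e+16 / 4.269e+08) m/s ≈ 8909 m/s = 8.909 km/s.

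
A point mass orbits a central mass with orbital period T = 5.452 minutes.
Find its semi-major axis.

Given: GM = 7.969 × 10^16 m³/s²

Convert to SI: T = 5.452 minutes = 327.12 s.
Invert Kepler's third law: a = (GM · T² / (4π²))^(1/3).
Substituting T = 327.12 s and GM = 7.969e+16 m³/s²:
a = (7.969e+16 · (327.12)² / (4π²))^(1/3) m
a ≈ 6e+06 m = 6 Mm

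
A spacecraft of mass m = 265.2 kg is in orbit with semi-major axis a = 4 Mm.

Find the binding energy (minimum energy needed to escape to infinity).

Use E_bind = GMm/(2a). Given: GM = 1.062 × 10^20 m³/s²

Convert to SI: a = 4 Mm = 4e+06 m.
Total orbital energy is E = −GMm/(2a); binding energy is E_bind = −E = GMm/(2a).
E_bind = 1.062e+20 · 265.2 / (2 · 4e+06) J ≈ 3.521e+15 J = 3.521 PJ.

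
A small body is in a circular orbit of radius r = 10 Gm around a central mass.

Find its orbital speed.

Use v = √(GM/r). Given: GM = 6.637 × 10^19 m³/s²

Convert to SI: r = 10 Gm = 1e+10 m.
For a circular orbit, gravity supplies the centripetal force, so v = √(GM / r).
v = √(6.637e+19 / 1e+10) m/s ≈ 8.147e+04 m/s = 81.47 km/s.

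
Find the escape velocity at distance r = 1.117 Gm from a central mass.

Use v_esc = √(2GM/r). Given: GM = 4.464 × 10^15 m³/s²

Convert to SI: r = 1.117 Gm = 1.117e+09 m.
Escape velocity comes from setting total energy to zero: ½v² − GM/r = 0 ⇒ v_esc = √(2GM / r).
v_esc = √(2 · 4.464e+15 / 1.117e+09) m/s ≈ 2827 m/s = 2.827 km/s.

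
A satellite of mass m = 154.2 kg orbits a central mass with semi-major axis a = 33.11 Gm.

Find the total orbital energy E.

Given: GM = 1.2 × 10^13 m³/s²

Convert to SI: a = 33.11 Gm = 3.311e+10 m.
E = −GMm / (2a).
E = −1.2e+13 · 154.2 / (2 · 3.311e+10) J ≈ -2.794e+04 J = -27.94 kJ.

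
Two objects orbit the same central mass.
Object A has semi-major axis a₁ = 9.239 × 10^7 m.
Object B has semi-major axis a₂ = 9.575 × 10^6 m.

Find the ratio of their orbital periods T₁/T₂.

From Kepler's third law, (T₁/T₂)² = (a₁/a₂)³, so T₁/T₂ = (a₁/a₂)^(3/2).
a₁/a₂ = 9.239e+07 / 9.575e+06 = 9.64909.
T₁/T₂ = (9.64909)^(3/2) ≈ 29.97.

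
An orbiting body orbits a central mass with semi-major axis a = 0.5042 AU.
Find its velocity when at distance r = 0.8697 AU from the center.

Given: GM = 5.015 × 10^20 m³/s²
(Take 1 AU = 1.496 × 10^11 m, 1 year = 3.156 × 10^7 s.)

Convert to SI: a = 0.5042 AU = 7.54283e+10 m; r = 0.8697 AU = 1.30107e+11 m.
Vis-viva: v = √(GM · (2/r − 1/a)).
2/r − 1/a = 2/1.30107e+11 − 1/7.54283e+10 = 2.11433e-12 m⁻¹.
v = √(5.015e+20 · 2.11433e-12) m/s ≈ 3.256e+04 m/s = 6.87 AU/year.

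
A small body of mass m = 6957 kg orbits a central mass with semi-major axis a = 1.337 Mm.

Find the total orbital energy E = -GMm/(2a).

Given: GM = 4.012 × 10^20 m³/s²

Convert to SI: a = 1.337 Mm = 1.337e+06 m.
E = −GMm / (2a).
E = −4.012e+20 · 6957 / (2 · 1.337e+06) J ≈ -1.044e+18 J = -1.044 EJ.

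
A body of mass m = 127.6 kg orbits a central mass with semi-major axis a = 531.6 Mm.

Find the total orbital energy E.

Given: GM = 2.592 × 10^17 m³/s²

Convert to SI: a = 531.6 Mm = 5.316e+08 m.
E = −GMm / (2a).
E = −2.592e+17 · 127.6 / (2 · 5.316e+08) J ≈ -3.111e+10 J = -31.11 GJ.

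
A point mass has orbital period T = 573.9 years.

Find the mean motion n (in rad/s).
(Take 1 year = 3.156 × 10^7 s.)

Convert to SI: T = 573.9 years = 1.81123e+10 s.
n = 2π / T.
n = 2π / 1.81123e+10 s ≈ 3.469e-10 rad/s.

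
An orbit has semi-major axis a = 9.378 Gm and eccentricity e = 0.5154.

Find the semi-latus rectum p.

Convert to SI: a = 9.378 Gm = 9.378e+09 m.
p = a (1 − e²).
p = 9.378e+09 · (1 − (0.5154)²) = 9.378e+09 · 0.734363 ≈ 6.887e+09 m = 6.887 Gm.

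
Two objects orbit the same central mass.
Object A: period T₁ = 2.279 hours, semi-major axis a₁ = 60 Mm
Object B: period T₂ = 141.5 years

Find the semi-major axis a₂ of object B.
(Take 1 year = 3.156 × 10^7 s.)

Convert to SI: T₁ = 2.279 hours = 8204.4 s; a₁ = 60 Mm = 6e+07 m; T₂ = 141.5 years = 4.46574e+09 s.
Kepler's third law: (T₁/T₂)² = (a₁/a₂)³ ⇒ a₂ = a₁ · (T₂/T₁)^(2/3).
T₂/T₁ = 4.46574e+09 / 8204.4 = 544310.
a₂ = 6e+07 · (544310)^(2/3) m ≈ 4e+11 m = 400 Gm.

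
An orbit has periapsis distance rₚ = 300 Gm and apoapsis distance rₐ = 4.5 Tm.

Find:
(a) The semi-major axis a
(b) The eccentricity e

Convert to SI: rₚ = 300 Gm = 3e+11 m; rₐ = 4.5 Tm = 4.5e+12 m.
(a) a = (rₚ + rₐ) / 2 = (3e+11 + 4.5e+12) / 2 ≈ 2.4e+12 m = 2.4 Tm.
(b) e = (rₐ − rₚ) / (rₐ + rₚ) = (4.5e+12 − 3e+11) / (4.5e+12 + 3e+11) ≈ 0.875.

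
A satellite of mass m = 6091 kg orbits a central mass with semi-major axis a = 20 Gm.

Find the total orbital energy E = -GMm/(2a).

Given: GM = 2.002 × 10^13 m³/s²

Convert to SI: a = 20 Gm = 2e+10 m.
E = −GMm / (2a).
E = −2.002e+13 · 6091 / (2 · 2e+10) J ≈ -3.049e+06 J = -3.049 MJ.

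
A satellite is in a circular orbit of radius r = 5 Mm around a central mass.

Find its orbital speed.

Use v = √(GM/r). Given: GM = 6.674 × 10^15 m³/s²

Convert to SI: r = 5 Mm = 5e+06 m.
For a circular orbit, gravity supplies the centripetal force, so v = √(GM / r).
v = √(6.674e+15 / 5e+06) m/s ≈ 3.653e+04 m/s = 36.53 km/s.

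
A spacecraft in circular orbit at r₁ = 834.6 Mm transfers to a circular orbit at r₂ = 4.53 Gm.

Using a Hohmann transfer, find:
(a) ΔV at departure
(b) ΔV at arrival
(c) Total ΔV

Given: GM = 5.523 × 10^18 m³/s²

Convert to SI: r₁ = 834.6 Mm = 8.346e+08 m; r₂ = 4.53 Gm = 4.53e+09 m.
Transfer semi-major axis: a_t = (r₁ + r₂)/2 = (8.346e+08 + 4.53e+09)/2 = 2.6823e+09 m.
Circular speeds: v₁ = √(GM/r₁) = 81348.3 m/s, v₂ = √(GM/r₂) = 34917.1 m/s.
Transfer speeds (vis-viva v² = GM(2/r − 1/a_t)): v₁ᵗ = 105717 m/s, v₂ᵗ = 19477.1 m/s.
(a) ΔV₁ = |v₁ᵗ − v₁| ≈ 2.437e+04 m/s = 24.37 km/s.
(b) ΔV₂ = |v₂ − v₂ᵗ| ≈ 1.544e+04 m/s = 15.44 km/s.
(c) ΔV_total = ΔV₁ + ΔV₂ ≈ 3.981e+04 m/s = 39.81 km/s.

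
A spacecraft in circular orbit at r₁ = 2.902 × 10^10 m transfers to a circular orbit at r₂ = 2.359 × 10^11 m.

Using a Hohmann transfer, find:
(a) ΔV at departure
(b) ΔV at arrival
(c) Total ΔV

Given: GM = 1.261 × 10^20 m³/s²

Transfer semi-major axis: a_t = (r₁ + r₂)/2 = (2.902e+10 + 2.359e+11)/2 = 1.3246e+11 m.
Circular speeds: v₁ = √(GM/r₁) = 65918.7 m/s, v₂ = √(GM/r₂) = 23120.3 m/s.
Transfer speeds (vis-viva v² = GM(2/r − 1/a_t)): v₁ᵗ = 87969.2 m/s, v₂ᵗ = 10821.8 m/s.
(a) ΔV₁ = |v₁ᵗ − v₁| ≈ 2.205e+04 m/s = 22.05 km/s.
(b) ΔV₂ = |v₂ − v₂ᵗ| ≈ 1.23e+04 m/s = 12.3 km/s.
(c) ΔV_total = ΔV₁ + ΔV₂ ≈ 3.435e+04 m/s = 34.35 km/s.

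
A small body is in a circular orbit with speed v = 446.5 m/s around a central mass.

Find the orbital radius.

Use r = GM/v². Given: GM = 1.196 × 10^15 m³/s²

For a circular orbit, v² = GM / r, so r = GM / v².
r = 1.196e+15 / (446.5)² m ≈ 5.999e+09 m = 5.999 Gm.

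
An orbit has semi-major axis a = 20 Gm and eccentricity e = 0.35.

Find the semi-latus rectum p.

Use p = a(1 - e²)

Convert to SI: a = 20 Gm = 2e+10 m.
p = a (1 − e²).
p = 2e+10 · (1 − (0.35)²) = 2e+10 · 0.8775 ≈ 1.755e+10 m = 17.55 Gm.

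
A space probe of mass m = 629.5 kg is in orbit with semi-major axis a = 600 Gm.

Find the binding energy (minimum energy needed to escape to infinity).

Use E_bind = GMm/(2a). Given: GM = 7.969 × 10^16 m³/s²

Convert to SI: a = 600 Gm = 6e+11 m.
Total orbital energy is E = −GMm/(2a); binding energy is E_bind = −E = GMm/(2a).
E_bind = 7.969e+16 · 629.5 / (2 · 6e+11) J ≈ 4.18e+07 J = 41.8 MJ.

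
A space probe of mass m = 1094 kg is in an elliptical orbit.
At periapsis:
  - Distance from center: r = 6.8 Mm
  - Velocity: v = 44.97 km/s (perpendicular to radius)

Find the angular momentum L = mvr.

Convert to SI: r = 6.8 Mm = 6.8e+06 m; v = 44.97 km/s = 44970 m/s.
Since v is perpendicular to r, L = m · v · r.
L = 1094 · 44970 · 6.8e+06 kg·m²/s ≈ 3.345e+14 kg·m²/s.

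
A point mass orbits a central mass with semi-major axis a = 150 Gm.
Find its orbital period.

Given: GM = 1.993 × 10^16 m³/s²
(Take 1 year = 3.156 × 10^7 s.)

Convert to SI: a = 150 Gm = 1.5e+11 m.
Kepler's third law: T = 2π √(a³ / GM).
Substituting a = 1.5e+11 m and GM = 1.993e+16 m³/s²:
T = 2π √((1.5e+11)³ / 1.993e+16) s
T ≈ 2.586e+09 s = 81.93 years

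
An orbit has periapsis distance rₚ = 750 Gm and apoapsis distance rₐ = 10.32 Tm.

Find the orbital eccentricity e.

Convert to SI: rₚ = 750 Gm = 7.5e+11 m; rₐ = 10.32 Tm = 1.032e+13 m.
e = (rₐ − rₚ) / (rₐ + rₚ).
e = (1.032e+13 − 7.5e+11) / (1.032e+13 + 7.5e+11) = 9.57e+12 / 1.107e+13 ≈ 0.8645.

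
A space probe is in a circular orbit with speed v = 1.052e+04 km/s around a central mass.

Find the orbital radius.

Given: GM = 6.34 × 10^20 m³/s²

Convert to SI: v = 1.052e+04 km/s = 1.052e+07 m/s.
For a circular orbit, v² = GM / r, so r = GM / v².
r = 6.34e+20 / (1.052e+07)² m ≈ 5.729e+06 m = 5.729 × 10^6 m.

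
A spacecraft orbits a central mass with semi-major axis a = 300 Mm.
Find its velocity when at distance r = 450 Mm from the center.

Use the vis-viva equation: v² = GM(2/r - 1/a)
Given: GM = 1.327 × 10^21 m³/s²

Convert to SI: a = 300 Mm = 3e+08 m; r = 450 Mm = 4.5e+08 m.
Vis-viva: v = √(GM · (2/r − 1/a)).
2/r − 1/a = 2/4.5e+08 − 1/3e+08 = 1.11111e-09 m⁻¹.
v = √(1.327e+21 · 1.11111e-09) m/s ≈ 1.214e+06 m/s = 1214 km/s.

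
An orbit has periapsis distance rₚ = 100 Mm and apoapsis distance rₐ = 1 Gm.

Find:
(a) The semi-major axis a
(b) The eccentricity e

Convert to SI: rₚ = 100 Mm = 1e+08 m; rₐ = 1 Gm = 1e+09 m.
(a) a = (rₚ + rₐ) / 2 = (1e+08 + 1e+09) / 2 ≈ 5.5e+08 m = 550 Mm.
(b) e = (rₐ − rₚ) / (rₐ + rₚ) = (1e+09 − 1e+08) / (1e+09 + 1e+08) ≈ 0.8182.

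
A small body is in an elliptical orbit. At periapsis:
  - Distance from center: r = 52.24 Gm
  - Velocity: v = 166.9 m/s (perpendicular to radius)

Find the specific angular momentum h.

Convert to SI: r = 52.24 Gm = 5.224e+10 m.
With v perpendicular to r, h = r · v.
h = 5.224e+10 · 166.9 m²/s ≈ 8.719e+12 m²/s.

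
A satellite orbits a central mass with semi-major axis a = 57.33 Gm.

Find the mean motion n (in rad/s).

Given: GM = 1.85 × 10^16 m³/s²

Convert to SI: a = 57.33 Gm = 5.733e+10 m.
n = √(GM / a³).
n = √(1.85e+16 / (5.733e+10)³) rad/s ≈ 9.909e-09 rad/s.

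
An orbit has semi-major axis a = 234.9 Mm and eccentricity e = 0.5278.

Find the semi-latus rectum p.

Convert to SI: a = 234.9 Mm = 2.349e+08 m.
p = a (1 − e²).
p = 2.349e+08 · (1 − (0.5278)²) = 2.349e+08 · 0.721427 ≈ 1.695e+08 m = 169.5 Mm.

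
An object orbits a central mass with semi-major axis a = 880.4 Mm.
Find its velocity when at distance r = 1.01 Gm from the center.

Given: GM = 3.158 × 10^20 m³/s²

Convert to SI: a = 880.4 Mm = 8.804e+08 m; r = 1.01 Gm = 1.01e+09 m.
Vis-viva: v = √(GM · (2/r − 1/a)).
2/r − 1/a = 2/1.01e+09 − 1/8.804e+08 = 8.44351e-10 m⁻¹.
v = √(3.158e+20 · 8.44351e-10) m/s ≈ 5.164e+05 m/s = 516.4 km/s.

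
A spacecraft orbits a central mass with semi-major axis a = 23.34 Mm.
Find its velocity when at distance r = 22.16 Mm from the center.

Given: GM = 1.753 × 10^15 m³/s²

Convert to SI: a = 23.34 Mm = 2.334e+07 m; r = 22.16 Mm = 2.216e+07 m.
Vis-viva: v = √(GM · (2/r − 1/a)).
2/r − 1/a = 2/2.216e+07 − 1/2.334e+07 = 4.74078e-08 m⁻¹.
v = √(1.753e+15 · 4.74078e-08) m/s ≈ 9116 m/s = 9.116 km/s.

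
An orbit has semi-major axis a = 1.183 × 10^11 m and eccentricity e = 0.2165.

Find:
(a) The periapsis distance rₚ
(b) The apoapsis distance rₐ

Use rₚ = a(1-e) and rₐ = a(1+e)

(a) rₚ = a(1 − e) = 1.183e+11 · (1 − 0.2165) = 1.183e+11 · 0.7835 ≈ 9.269e+10 m = 9.269 × 10^10 m.
(b) rₐ = a(1 + e) = 1.183e+11 · (1 + 0.2165) = 1.183e+11 · 1.2165 ≈ 1.439e+11 m = 1.439 × 10^11 m.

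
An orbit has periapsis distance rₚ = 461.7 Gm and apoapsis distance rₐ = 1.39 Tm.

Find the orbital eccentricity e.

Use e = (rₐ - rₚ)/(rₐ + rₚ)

Convert to SI: rₚ = 461.7 Gm = 4.617e+11 m; rₐ = 1.39 Tm = 1.39e+12 m.
e = (rₐ − rₚ) / (rₐ + rₚ).
e = (1.39e+12 − 4.617e+11) / (1.39e+12 + 4.617e+11) = 9.283e+11 / 1.8517e+12 ≈ 0.5013.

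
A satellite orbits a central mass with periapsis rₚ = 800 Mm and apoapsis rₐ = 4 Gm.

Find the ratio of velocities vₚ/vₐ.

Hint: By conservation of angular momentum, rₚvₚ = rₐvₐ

Convert to SI: rₚ = 800 Mm = 8e+08 m; rₐ = 4 Gm = 4e+09 m.
Conservation of angular momentum gives rₚvₚ = rₐvₐ, so vₚ/vₐ = rₐ/rₚ.
vₚ/vₐ = 4e+09 / 8e+08 ≈ 5.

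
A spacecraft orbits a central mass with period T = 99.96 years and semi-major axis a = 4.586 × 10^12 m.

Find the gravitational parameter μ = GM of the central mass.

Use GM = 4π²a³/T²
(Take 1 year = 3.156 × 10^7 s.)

Convert to SI: T = 99.96 years = 3.15474e+09 s.
GM = 4π² · a³ / T².
GM = 4π² · (4.586e+12)³ / (3.15474e+09)² m³/s² ≈ 3.826e+20 m³/s² = 3.826 × 10^20 m³/s².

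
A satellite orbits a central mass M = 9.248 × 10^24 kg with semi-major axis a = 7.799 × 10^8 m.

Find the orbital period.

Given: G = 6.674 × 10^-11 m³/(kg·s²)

GM = G · M = 6.674e-11 · 9.248e+24 = 6.17212e+14 m³/s².
Kepler's third law: T = 2π √(a³ / GM).
Substituting a = 7.799e+08 m and GM = 6.17212e+14 m³/s²:
T = 2π √((7.799e+08)³ / 6.17212e+14) s
T ≈ 5.508e+06 s = 63.75 days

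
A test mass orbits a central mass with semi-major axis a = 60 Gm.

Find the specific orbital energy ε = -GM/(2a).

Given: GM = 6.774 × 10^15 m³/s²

Convert to SI: a = 60 Gm = 6e+10 m.
ε = −GM / (2a).
ε = −6.774e+15 / (2 · 6e+10) J/kg ≈ -5.645e+04 J/kg = -56.45 kJ/kg.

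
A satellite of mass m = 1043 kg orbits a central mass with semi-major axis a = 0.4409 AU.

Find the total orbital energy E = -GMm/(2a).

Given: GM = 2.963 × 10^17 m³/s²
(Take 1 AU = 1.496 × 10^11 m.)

Convert to SI: a = 0.4409 AU = 6.59586e+10 m.
E = −GMm / (2a).
E = −2.963e+17 · 1043 / (2 · 6.59586e+10) J ≈ -2.343e+09 J = -2.343 GJ.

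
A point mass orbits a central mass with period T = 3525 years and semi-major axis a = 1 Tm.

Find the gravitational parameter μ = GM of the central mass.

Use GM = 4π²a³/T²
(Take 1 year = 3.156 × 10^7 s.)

Convert to SI: T = 3525 years = 1.11249e+11 s; a = 1 Tm = 1e+12 m.
GM = 4π² · a³ / T².
GM = 4π² · (1e+12)³ / (1.11249e+11)² m³/s² ≈ 3.19e+15 m³/s² = 3.19 × 10^15 m³/s².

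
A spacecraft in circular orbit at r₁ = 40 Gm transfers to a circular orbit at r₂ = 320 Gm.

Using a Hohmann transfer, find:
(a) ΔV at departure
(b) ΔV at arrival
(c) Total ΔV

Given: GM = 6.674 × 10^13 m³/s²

Convert to SI: r₁ = 40 Gm = 4e+10 m; r₂ = 320 Gm = 3.2e+11 m.
Transfer semi-major axis: a_t = (r₁ + r₂)/2 = (4e+10 + 3.2e+11)/2 = 1.8e+11 m.
Circular speeds: v₁ = √(GM/r₁) = 40.8473 m/s, v₂ = √(GM/r₂) = 14.4417 m/s.
Transfer speeds (vis-viva v² = GM(2/r − 1/a_t)): v₁ᵗ = 54.463 m/s, v₂ᵗ = 6.80788 m/s.
(a) ΔV₁ = |v₁ᵗ − v₁| ≈ 13.62 m/s = 13.62 m/s.
(b) ΔV₂ = |v₂ − v₂ᵗ| ≈ 7.634 m/s = 7.634 m/s.
(c) ΔV_total = ΔV₁ + ΔV₂ ≈ 21.25 m/s = 21.25 m/s.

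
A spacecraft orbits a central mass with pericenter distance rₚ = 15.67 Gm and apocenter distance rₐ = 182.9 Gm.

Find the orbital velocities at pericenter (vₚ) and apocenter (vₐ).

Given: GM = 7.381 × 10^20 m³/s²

Convert to SI: rₚ = 15.67 Gm = 1.567e+10 m; rₐ = 182.9 Gm = 1.829e+11 m.
Use the vis-viva equation v² = GM(2/r − 1/a) with a = (rₚ + rₐ)/2 = (1.567e+10 + 1.829e+11)/2 = 9.9285e+10 m.
vₚ = √(GM · (2/rₚ − 1/a)) = √(7.381e+20 · (2/1.567e+10 − 1/9.9285e+10)) m/s ≈ 2.946e+05 m/s = 294.6 km/s.
vₐ = √(GM · (2/rₐ − 1/a)) = √(7.381e+20 · (2/1.829e+11 − 1/9.9285e+10)) m/s ≈ 2.524e+04 m/s = 25.24 km/s.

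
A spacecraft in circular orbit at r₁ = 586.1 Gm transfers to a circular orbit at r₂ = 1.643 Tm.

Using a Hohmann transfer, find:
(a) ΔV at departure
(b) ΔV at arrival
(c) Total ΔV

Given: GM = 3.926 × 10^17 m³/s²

Convert to SI: r₁ = 586.1 Gm = 5.861e+11 m; r₂ = 1.643 Tm = 1.643e+12 m.
Transfer semi-major axis: a_t = (r₁ + r₂)/2 = (5.861e+11 + 1.643e+12)/2 = 1.11455e+12 m.
Circular speeds: v₁ = √(GM/r₁) = 818.445 m/s, v₂ = √(GM/r₂) = 488.828 m/s.
Transfer speeds (vis-viva v² = GM(2/r − 1/a_t)): v₁ᵗ = 993.707 m/s, v₂ᵗ = 354.481 m/s.
(a) ΔV₁ = |v₁ᵗ − v₁| ≈ 175.3 m/s = 175.3 m/s.
(b) ΔV₂ = |v₂ − v₂ᵗ| ≈ 134.3 m/s = 134.3 m/s.
(c) ΔV_total = ΔV₁ + ΔV₂ ≈ 309.6 m/s = 309.6 m/s.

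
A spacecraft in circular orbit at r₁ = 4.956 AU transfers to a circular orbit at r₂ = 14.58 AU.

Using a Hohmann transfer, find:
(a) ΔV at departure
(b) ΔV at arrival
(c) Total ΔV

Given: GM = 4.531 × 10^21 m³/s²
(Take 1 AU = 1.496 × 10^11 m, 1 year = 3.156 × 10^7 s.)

Convert to SI: r₁ = 4.956 AU = 7.41418e+11 m; r₂ = 14.58 AU = 2.18117e+12 m.
Transfer semi-major axis: a_t = (r₁ + r₂)/2 = (7.41418e+11 + 2.18117e+12)/2 = 1.46129e+12 m.
Circular speeds: v₁ = √(GM/r₁) = 78174.6 m/s, v₂ = √(GM/r₂) = 45577.7 m/s.
Transfer speeds (vis-viva v² = GM(2/r − 1/a_t)): v₁ᵗ = 95508.4 m/s, v₂ᵗ = 32465 m/s.
(a) ΔV₁ = |v₁ᵗ − v₁| ≈ 1.733e+04 m/s = 3.657 AU/year.
(b) ΔV₂ = |v₂ − v₂ᵗ| ≈ 1.311e+04 m/s = 2.766 AU/year.
(c) ΔV_total = ΔV₁ + ΔV₂ ≈ 3.045e+04 m/s = 6.423 AU/year.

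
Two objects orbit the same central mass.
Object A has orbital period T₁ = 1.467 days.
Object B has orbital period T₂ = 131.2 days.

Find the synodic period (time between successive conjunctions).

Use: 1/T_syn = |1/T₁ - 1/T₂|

Convert to SI: T₁ = 1.467 days = 126749 s; T₂ = 131.2 days = 1.13357e+07 s.
T_syn = |T₁ · T₂ / (T₁ − T₂)|.
T_syn = |126749 · 1.13357e+07 / (126749 − 1.13357e+07)| s ≈ 1.282e+05 s = 1.484 days.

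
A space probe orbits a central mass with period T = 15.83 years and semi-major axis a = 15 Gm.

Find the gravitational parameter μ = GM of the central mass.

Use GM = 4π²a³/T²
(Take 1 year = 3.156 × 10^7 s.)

Convert to SI: T = 15.83 years = 4.99595e+08 s; a = 15 Gm = 1.5e+10 m.
GM = 4π² · a³ / T².
GM = 4π² · (1.5e+10)³ / (4.99595e+08)² m³/s² ≈ 5.338e+14 m³/s² = 5.338 × 10^14 m³/s².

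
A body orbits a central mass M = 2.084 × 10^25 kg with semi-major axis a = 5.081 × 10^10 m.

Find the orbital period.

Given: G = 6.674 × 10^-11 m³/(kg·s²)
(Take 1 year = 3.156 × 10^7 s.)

GM = G · M = 6.674e-11 · 2.084e+25 = 1.39086e+15 m³/s².
Kepler's third law: T = 2π √(a³ / GM).
Substituting a = 5.081e+10 m and GM = 1.39086e+15 m³/s²:
T = 2π √((5.081e+10)³ / 1.39086e+15) s
T ≈ 1.93e+09 s = 61.14 years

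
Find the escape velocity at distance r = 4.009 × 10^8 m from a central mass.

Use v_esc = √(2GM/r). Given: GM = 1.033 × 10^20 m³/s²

Escape velocity comes from setting total energy to zero: ½v² − GM/r = 0 ⇒ v_esc = √(2GM / r).
v_esc = √(2 · 1.033e+20 / 4.009e+08) m/s ≈ 7.179e+05 m/s = 717.9 km/s.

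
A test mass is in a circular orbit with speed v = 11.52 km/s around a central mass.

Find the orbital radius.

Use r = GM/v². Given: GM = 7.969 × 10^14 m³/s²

Convert to SI: v = 11.52 km/s = 11520 m/s.
For a circular orbit, v² = GM / r, so r = GM / v².
r = 7.969e+14 / (11520)² m ≈ 6.005e+06 m = 6.005 Mm.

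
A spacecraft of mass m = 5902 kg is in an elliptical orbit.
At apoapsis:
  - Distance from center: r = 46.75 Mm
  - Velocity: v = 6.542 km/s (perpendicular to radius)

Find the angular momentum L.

Convert to SI: r = 46.75 Mm = 4.675e+07 m; v = 6.542 km/s = 6542 m/s.
Since v is perpendicular to r, L = m · v · r.
L = 5902 · 6542 · 4.675e+07 kg·m²/s ≈ 1.805e+15 kg·m²/s.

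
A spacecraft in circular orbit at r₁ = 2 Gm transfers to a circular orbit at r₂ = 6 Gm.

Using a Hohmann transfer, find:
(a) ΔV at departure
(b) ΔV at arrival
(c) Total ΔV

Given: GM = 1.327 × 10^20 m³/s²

Convert to SI: r₁ = 2 Gm = 2e+09 m; r₂ = 6 Gm = 6e+09 m.
Transfer semi-major axis: a_t = (r₁ + r₂)/2 = (2e+09 + 6e+09)/2 = 4e+09 m.
Circular speeds: v₁ = √(GM/r₁) = 257585 m/s, v₂ = √(GM/r₂) = 148717 m/s.
Transfer speeds (vis-viva v² = GM(2/r − 1/a_t)): v₁ᵗ = 315476 m/s, v₂ᵗ = 105159 m/s.
(a) ΔV₁ = |v₁ᵗ − v₁| ≈ 5.789e+04 m/s = 57.89 km/s.
(b) ΔV₂ = |v₂ − v₂ᵗ| ≈ 4.356e+04 m/s = 43.56 km/s.
(c) ΔV_total = ΔV₁ + ΔV₂ ≈ 1.014e+05 m/s = 101.4 km/s.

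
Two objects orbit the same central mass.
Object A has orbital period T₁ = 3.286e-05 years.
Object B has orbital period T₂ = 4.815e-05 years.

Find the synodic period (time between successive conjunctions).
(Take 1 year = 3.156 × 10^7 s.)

Convert to SI: T₁ = 3.286e-05 years = 1037.06 s; T₂ = 4.815e-05 years = 1519.61 s.
T_syn = |T₁ · T₂ / (T₁ − T₂)|.
T_syn = |1037.06 · 1519.61 / (1037.06 − 1519.61)| s ≈ 3266 s = 0.0001035 years.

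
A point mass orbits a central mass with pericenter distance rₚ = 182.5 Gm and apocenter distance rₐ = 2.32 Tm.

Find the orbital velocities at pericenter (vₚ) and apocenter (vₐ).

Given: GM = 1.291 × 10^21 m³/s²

Convert to SI: rₚ = 182.5 Gm = 1.825e+11 m; rₐ = 2.32 Tm = 2.32e+12 m.
Use the vis-viva equation v² = GM(2/r − 1/a) with a = (rₚ + rₐ)/2 = (1.825e+11 + 2.32e+12)/2 = 1.25125e+12 m.
vₚ = √(GM · (2/rₚ − 1/a)) = √(1.291e+21 · (2/1.825e+11 − 1/1.25125e+12)) m/s ≈ 1.145e+05 m/s = 114.5 km/s.
vₐ = √(GM · (2/rₐ − 1/a)) = √(1.291e+21 · (2/2.32e+12 − 1/1.25125e+12)) m/s ≈ 9009 m/s = 9.009 km/s.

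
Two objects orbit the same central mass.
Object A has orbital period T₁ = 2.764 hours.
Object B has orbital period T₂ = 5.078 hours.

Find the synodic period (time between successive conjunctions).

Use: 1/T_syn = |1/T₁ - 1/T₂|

Convert to SI: T₁ = 2.764 hours = 9950.4 s; T₂ = 5.078 hours = 18280.8 s.
T_syn = |T₁ · T₂ / (T₁ − T₂)|.
T_syn = |9950.4 · 18280.8 / (9950.4 − 18280.8)| s ≈ 2.184e+04 s = 6.066 hours.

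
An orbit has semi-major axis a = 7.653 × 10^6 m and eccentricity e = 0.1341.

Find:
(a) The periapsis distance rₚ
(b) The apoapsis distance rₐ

(a) rₚ = a(1 − e) = 7.653e+06 · (1 − 0.1341) = 7.653e+06 · 0.8659 ≈ 6.627e+06 m = 6.627 × 10^6 m.
(b) rₐ = a(1 + e) = 7.653e+06 · (1 + 0.1341) = 7.653e+06 · 1.1341 ≈ 8.679e+06 m = 8.679 × 10^6 m.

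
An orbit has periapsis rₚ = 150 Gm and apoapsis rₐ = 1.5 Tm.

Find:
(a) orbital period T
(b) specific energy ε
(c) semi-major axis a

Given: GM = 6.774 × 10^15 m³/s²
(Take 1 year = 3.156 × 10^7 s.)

Convert to SI: rₚ = 150 Gm = 1.5e+11 m; rₐ = 1.5 Tm = 1.5e+12 m.
(a) With a = (rₚ + rₐ)/2 = 8.25e+11 m, T = 2π √(a³/GM) = 2π √((8.25e+11)³/6.774e+15) s ≈ 5.721e+10 s
(b) With a = (rₚ + rₐ)/2 = 8.25e+11 m, ε = −GM/(2a) = −6.774e+15/(2 · 8.25e+11) J/kg ≈ -4105 J/kg
(c) a = (rₚ + rₐ)/2 = (1.5e+11 + 1.5e+12)/2 ≈ 8.25e+11 m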